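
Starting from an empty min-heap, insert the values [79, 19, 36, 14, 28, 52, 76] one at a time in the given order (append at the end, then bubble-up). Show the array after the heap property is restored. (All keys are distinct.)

Insert 79:
  append 79 at index 0 → [79] (no swap needed)
Insert 19:
  append 19 at index 1 → [79, 19]
  19 < parent 79 at index 0, swap → [19, 79]
Insert 36:
  append 36 at index 2 → [19, 79, 36] (no swap needed)
Insert 14:
  append 14 at index 3 → [19, 79, 36, 14]
  14 < parent 79 at index 1, swap → [19, 14, 36, 79]
  14 < parent 19 at index 0, swap → [14, 19, 36, 79]
Insert 28:
  append 28 at index 4 → [14, 19, 36, 79, 28] (no swap needed)
Insert 52:
  append 52 at index 5 → [14, 19, 36, 79, 28, 52] (no swap needed)
Insert 76:
  append 76 at index 6 → [14, 19, 36, 79, 28, 52, 76] (no swap needed)

[14, 19, 36, 79, 28, 52, 76]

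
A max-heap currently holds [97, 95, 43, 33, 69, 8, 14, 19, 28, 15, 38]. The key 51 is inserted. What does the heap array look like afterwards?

append 51 at index 11 → [97, 95, 43, 33, 69, 8, 14, 19, 28, 15, 38, 51]
51 > parent 8 at index 5, swap → [97, 95, 43, 33, 69, 51, 14, 19, 28, 15, 38, 8]
51 > parent 43 at index 2, swap → [97, 95, 51, 33, 69, 43, 14, 19, 28, 15, 38, 8]

[97, 95, 51, 33, 69, 43, 14, 19, 28, 15, 38, 8]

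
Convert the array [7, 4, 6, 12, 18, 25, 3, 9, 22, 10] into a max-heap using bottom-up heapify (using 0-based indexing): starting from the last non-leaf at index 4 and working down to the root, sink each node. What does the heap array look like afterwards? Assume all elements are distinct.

[25, 22, 7, 12, 18, 6, 3, 9, 4, 10]

sift down from index 4: already satisfies heap property
sift down from index 3:
  12 vs larger child 22 at index 8, swap → [7, 4, 6, 22, 18, 25, 3, 9, 12, 10]
sift down from index 2:
  6 vs larger child 25 at index 5, swap → [7, 4, 25, 22, 18, 6, 3, 9, 12, 10]
sift down from index 1:
  4 vs larger child 22 at index 3, swap → [7, 22, 25, 4, 18, 6, 3, 9, 12, 10]
  4 vs larger child 12 at index 8, swap → [7, 22, 25, 12, 18, 6, 3, 9, 4, 10]
sift down from index 0:
  7 vs larger child 25 at index 2, swap → [25, 22, 7, 12, 18, 6, 3, 9, 4, 10]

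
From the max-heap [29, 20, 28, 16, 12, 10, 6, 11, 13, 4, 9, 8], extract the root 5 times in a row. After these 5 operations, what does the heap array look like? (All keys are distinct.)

[12, 11, 10, 4, 9, 8, 6]

extract-max #1 returns 29:
  remove root 29; move last element 8 to root → [8, 20, 28, 16, 12, 10, 6, 11, 13, 4, 9]
  8 vs larger child 28 at index 2, swap → [28, 20, 8, 16, 12, 10, 6, 11, 13, 4, 9]
  8 vs larger child 10 at index 5, swap → [28, 20, 10, 16, 12, 8, 6, 11, 13, 4, 9]
extract-max #2 returns 28:
  remove root 28; move last element 9 to root → [9, 20, 10, 16, 12, 8, 6, 11, 13, 4]
  9 vs larger child 20 at index 1, swap → [20, 9, 10, 16, 12, 8, 6, 11, 13, 4]
  9 vs larger child 16 at index 3, swap → [20, 16, 10, 9, 12, 8, 6, 11, 13, 4]
  9 vs larger child 13 at index 8, swap → [20, 16, 10, 13, 12, 8, 6, 11, 9, 4]
extract-max #3 returns 20:
  remove root 20; move last element 4 to root → [4, 16, 10, 13, 12, 8, 6, 11, 9]
  4 vs larger child 16 at index 1, swap → [16, 4, 10, 13, 12, 8, 6, 11, 9]
  4 vs larger child 13 at index 3, swap → [16, 13, 10, 4, 12, 8, 6, 11, 9]
  4 vs larger child 11 at index 7, swap → [16, 13, 10, 11, 12, 8, 6, 4, 9]
extract-max #4 returns 16:
  remove root 16; move last element 9 to root → [9, 13, 10, 11, 12, 8, 6, 4]
  9 vs larger child 13 at index 1, swap → [13, 9, 10, 11, 12, 8, 6, 4]
  9 vs larger child 12 at index 4, swap → [13, 12, 10, 11, 9, 8, 6, 4]
extract-max #5 returns 13:
  remove root 13; move last element 4 to root → [4, 12, 10, 11, 9, 8, 6]
  4 vs larger child 12 at index 1, swap → [12, 4, 10, 11, 9, 8, 6]
  4 vs larger child 11 at index 3, swap → [12, 11, 10, 4, 9, 8, 6]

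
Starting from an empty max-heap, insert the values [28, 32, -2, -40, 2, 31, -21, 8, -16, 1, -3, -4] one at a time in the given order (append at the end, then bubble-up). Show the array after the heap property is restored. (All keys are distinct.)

Insert 28:
  append 28 at index 0 → [28] (no swap needed)
Insert 32:
  append 32 at index 1 → [28, 32]
  32 > parent 28 at index 0, swap → [32, 28]
Insert -2:
  append -2 at index 2 → [32, 28, -2] (no swap needed)
Insert -40:
  append -40 at index 3 → [32, 28, -2, -40] (no swap needed)
Insert 2:
  append 2 at index 4 → [32, 28, -2, -40, 2] (no swap needed)
Insert 31:
  append 31 at index 5 → [32, 28, -2, -40, 2, 31]
  31 > parent -2 at index 2, swap → [32, 28, 31, -40, 2, -2]
Insert -21:
  append -21 at index 6 → [32, 28, 31, -40, 2, -2, -21] (no swap needed)
Insert 8:
  append 8 at index 7 → [32, 28, 31, -40, 2, -2, -21, 8]
  8 > parent -40 at index 3, swap → [32, 28, 31, 8, 2, -2, -21, -40]
Insert -16:
  append -16 at index 8 → [32, 28, 31, 8, 2, -2, -21, -40, -16] (no swap needed)
Insert 1:
  append 1 at index 9 → [32, 28, 31, 8, 2, -2, -21, -40, -16, 1] (no swap needed)
Insert -3:
  append -3 at index 10 → [32, 28, 31, 8, 2, -2, -21, -40, -16, 1, -3] (no swap needed)
Insert -4:
  append -4 at index 11 → [32, 28, 31, 8, 2, -2, -21, -40, -16, 1, -3, -4] (no swap needed)

[32, 28, 31, 8, 2, -2, -21, -40, -16, 1, -3, -4]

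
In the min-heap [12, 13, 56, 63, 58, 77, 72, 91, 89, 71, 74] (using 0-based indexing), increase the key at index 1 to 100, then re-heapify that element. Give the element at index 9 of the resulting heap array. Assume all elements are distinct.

100

set index 1 from 13 to 100 → [12, 100, 56, 63, 58, 77, 72, 91, 89, 71, 74]
100 vs smaller child 58 at index 4, swap → [12, 58, 56, 63, 100, 77, 72, 91, 89, 71, 74]
100 vs smaller child 71 at index 9, swap → [12, 58, 56, 63, 71, 77, 72, 91, 89, 100, 74]
resulting array: [12, 58, 56, 63, 71, 77, 72, 91, 89, 100, 74]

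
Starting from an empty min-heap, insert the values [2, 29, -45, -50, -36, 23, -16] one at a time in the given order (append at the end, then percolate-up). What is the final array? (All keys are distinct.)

Insert 2:
  append 2 at index 0 → [2] (no swap needed)
Insert 29:
  append 29 at index 1 → [2, 29] (no swap needed)
Insert -45:
  append -45 at index 2 → [2, 29, -45]
  -45 < parent 2 at index 0, swap → [-45, 29, 2]
Insert -50:
  append -50 at index 3 → [-45, 29, 2, -50]
  -50 < parent 29 at index 1, swap → [-45, -50, 2, 29]
  -50 < parent -45 at index 0, swap → [-50, -45, 2, 29]
Insert -36:
  append -36 at index 4 → [-50, -45, 2, 29, -36] (no swap needed)
Insert 23:
  append 23 at index 5 → [-50, -45, 2, 29, -36, 23] (no swap needed)
Insert -16:
  append -16 at index 6 → [-50, -45, 2, 29, -36, 23, -16]
  -16 < parent 2 at index 2, swap → [-50, -45, -16, 29, -36, 23, 2]

[-50, -45, -16, 29, -36, 23, 2]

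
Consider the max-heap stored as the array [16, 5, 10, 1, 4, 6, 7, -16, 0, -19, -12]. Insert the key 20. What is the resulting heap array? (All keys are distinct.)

[20, 5, 16, 1, 4, 10, 7, -16, 0, -19, -12, 6]

append 20 at index 11 → [16, 5, 10, 1, 4, 6, 7, -16, 0, -19, -12, 20]
20 > parent 6 at index 5, swap → [16, 5, 10, 1, 4, 20, 7, -16, 0, -19, -12, 6]
20 > parent 10 at index 2, swap → [16, 5, 20, 1, 4, 10, 7, -16, 0, -19, -12, 6]
20 > parent 16 at index 0, swap → [20, 5, 16, 1, 4, 10, 7, -16, 0, -19, -12, 6]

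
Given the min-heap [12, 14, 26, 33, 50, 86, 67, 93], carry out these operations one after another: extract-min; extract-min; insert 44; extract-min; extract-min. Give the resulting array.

extract-min → returns 12:
  remove root 12; move last element 93 to root → [93, 14, 26, 33, 50, 86, 67]
  93 vs smaller child 14 at index 1, swap → [14, 93, 26, 33, 50, 86, 67]
  93 vs smaller child 33 at index 3, swap → [14, 33, 26, 93, 50, 86, 67]
extract-min → returns 14:
  remove root 14; move last element 67 to root → [67, 33, 26, 93, 50, 86]
  67 vs smaller child 26 at index 2, swap → [26, 33, 67, 93, 50, 86]
insert 44:
  append 44 at index 6 → [26, 33, 67, 93, 50, 86, 44]
  44 < parent 67 at index 2, swap → [26, 33, 44, 93, 50, 86, 67]
extract-min → returns 26:
  remove root 26; move last element 67 to root → [67, 33, 44, 93, 50, 86]
  67 vs smaller child 33 at index 1, swap → [33, 67, 44, 93, 50, 86]
  67 vs smaller child 50 at index 4, swap → [33, 50, 44, 93, 67, 86]
extract-min → returns 33:
  remove root 33; move last element 86 to root → [86, 50, 44, 93, 67]
  86 vs smaller child 44 at index 2, swap → [44, 50, 86, 93, 67]

[44, 50, 86, 93, 67]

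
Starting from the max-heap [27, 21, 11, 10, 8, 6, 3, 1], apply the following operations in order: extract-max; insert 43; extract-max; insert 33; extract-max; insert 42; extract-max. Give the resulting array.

extract-max → returns 27:
  remove root 27; move last element 1 to root → [1, 21, 11, 10, 8, 6, 3]
  1 vs larger child 21 at index 1, swap → [21, 1, 11, 10, 8, 6, 3]
  1 vs larger child 10 at index 3, swap → [21, 10, 11, 1, 8, 6, 3]
insert 43:
  append 43 at index 7 → [21, 10, 11, 1, 8, 6, 3, 43]
  43 > parent 1 at index 3, swap → [21, 10, 11, 43, 8, 6, 3, 1]
  43 > parent 10 at index 1, swap → [21, 43, 11, 10, 8, 6, 3, 1]
  43 > parent 21 at index 0, swap → [43, 21, 11, 10, 8, 6, 3, 1]
extract-max → returns 43:
  remove root 43; move last element 1 to root → [1, 21, 11, 10, 8, 6, 3]
  1 vs larger child 21 at index 1, swap → [21, 1, 11, 10, 8, 6, 3]
  1 vs larger child 10 at index 3, swap → [21, 10, 11, 1, 8, 6, 3]
insert 33:
  append 33 at index 7 → [21, 10, 11, 1, 8, 6, 3, 33]
  33 > parent 1 at index 3, swap → [21, 10, 11, 33, 8, 6, 3, 1]
  33 > parent 10 at index 1, swap → [21, 33, 11, 10, 8, 6, 3, 1]
  33 > parent 21 at index 0, swap → [33, 21, 11, 10, 8, 6, 3, 1]
extract-max → returns 33:
  remove root 33; move last element 1 to root → [1, 21, 11, 10, 8, 6, 3]
  1 vs larger child 21 at index 1, swap → [21, 1, 11, 10, 8, 6, 3]
  1 vs larger child 10 at index 3, swap → [21, 10, 11, 1, 8, 6, 3]
insert 42:
  append 42 at index 7 → [21, 10, 11, 1, 8, 6, 3, 42]
  42 > parent 1 at index 3, swap → [21, 10, 11, 42, 8, 6, 3, 1]
  42 > parent 10 at index 1, swap → [21, 42, 11, 10, 8, 6, 3, 1]
  42 > parent 21 at index 0, swap → [42, 21, 11, 10, 8, 6, 3, 1]
extract-max → returns 42:
  remove root 42; move last element 1 to root → [1, 21, 11, 10, 8, 6, 3]
  1 vs larger child 21 at index 1, swap → [21, 1, 11, 10, 8, 6, 3]
  1 vs larger child 10 at index 3, swap → [21, 10, 11, 1, 8, 6, 3]

[21, 10, 11, 1, 8, 6, 3]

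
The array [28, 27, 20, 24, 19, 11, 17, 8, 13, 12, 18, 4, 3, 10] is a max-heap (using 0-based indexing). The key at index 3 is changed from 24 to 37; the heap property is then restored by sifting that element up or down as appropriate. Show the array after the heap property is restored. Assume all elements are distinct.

[37, 28, 20, 27, 19, 11, 17, 8, 13, 12, 18, 4, 3, 10]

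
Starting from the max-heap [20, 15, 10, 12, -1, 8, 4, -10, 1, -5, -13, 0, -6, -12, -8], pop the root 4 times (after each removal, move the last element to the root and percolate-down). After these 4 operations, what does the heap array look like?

[8, 1, 4, -8, -1, 0, -6, -10, -12, -5, -13]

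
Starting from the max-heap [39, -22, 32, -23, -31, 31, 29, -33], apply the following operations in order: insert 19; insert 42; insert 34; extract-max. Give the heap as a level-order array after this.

insert 19:
  append 19 at index 8 → [39, -22, 32, -23, -31, 31, 29, -33, 19]
  19 > parent -23 at index 3, swap → [39, -22, 32, 19, -31, 31, 29, -33, -23]
  19 > parent -22 at index 1, swap → [39, 19, 32, -22, -31, 31, 29, -33, -23]
insert 42:
  append 42 at index 9 → [39, 19, 32, -22, -31, 31, 29, -33, -23, 42]
  42 > parent -31 at index 4, swap → [39, 19, 32, -22, 42, 31, 29, -33, -23, -31]
  42 > parent 19 at index 1, swap → [39, 42, 32, -22, 19, 31, 29, -33, -23, -31]
  42 > parent 39 at index 0, swap → [42, 39, 32, -22, 19, 31, 29, -33, -23, -31]
insert 34:
  append 34 at index 10 → [42, 39, 32, -22, 19, 31, 29, -33, -23, -31, 34]
  34 > parent 19 at index 4, swap → [42, 39, 32, -22, 34, 31, 29, -33, -23, -31, 19]
extract-max → returns 42:
  remove root 42; move last element 19 to root → [19, 39, 32, -22, 34, 31, 29, -33, -23, -31]
  19 vs larger child 39 at index 1, swap → [39, 19, 32, -22, 34, 31, 29, -33, -23, -31]
  19 vs larger child 34 at index 4, swap → [39, 34, 32, -22, 19, 31, 29, -33, -23, -31]

[39, 34, 32, -22, 19, 31, 29, -33, -23, -31]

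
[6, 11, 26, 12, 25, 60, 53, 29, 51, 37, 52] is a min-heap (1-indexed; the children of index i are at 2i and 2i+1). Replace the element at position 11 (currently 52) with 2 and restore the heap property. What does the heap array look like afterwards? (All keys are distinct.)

[2, 6, 26, 12, 11, 60, 53, 29, 51, 37, 25]

set index 11 from 52 to 2 → [6, 11, 26, 12, 25, 60, 53, 29, 51, 37, 2]
2 < parent 25 at index 5, swap → [6, 11, 26, 12, 2, 60, 53, 29, 51, 37, 25]
2 < parent 11 at index 2, swap → [6, 2, 26, 12, 11, 60, 53, 29, 51, 37, 25]
2 < parent 6 at index 1, swap → [2, 6, 26, 12, 11, 60, 53, 29, 51, 37, 25]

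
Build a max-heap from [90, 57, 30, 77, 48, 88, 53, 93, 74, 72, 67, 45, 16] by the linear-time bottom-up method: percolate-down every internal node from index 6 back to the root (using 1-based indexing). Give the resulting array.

sift down from index 6: already satisfies heap property
sift down from index 5:
  48 vs larger child 72 at index 10, swap → [90, 57, 30, 77, 72, 88, 53, 93, 74, 48, 67, 45, 16]
sift down from index 4:
  77 vs larger child 93 at index 8, swap → [90, 57, 30, 93, 72, 88, 53, 77, 74, 48, 67, 45, 16]
sift down from index 3:
  30 vs larger child 88 at index 6, swap → [90, 57, 88, 93, 72, 30, 53, 77, 74, 48, 67, 45, 16]
  30 vs larger child 45 at index 12, swap → [90, 57, 88, 93, 72, 45, 53, 77, 74, 48, 67, 30, 16]
sift down from index 2:
  57 vs larger child 93 at index 4, swap → [90, 93, 88, 57, 72, 45, 53, 77, 74, 48, 67, 30, 16]
  57 vs larger child 77 at index 8, swap → [90, 93, 88, 77, 72, 45, 53, 57, 74, 48, 67, 30, 16]
sift down from index 1:
  90 vs larger child 93 at index 2, swap → [93, 90, 88, 77, 72, 45, 53, 57, 74, 48, 67, 30, 16]

[93, 90, 88, 77, 72, 45, 53, 57, 74, 48, 67, 30, 16]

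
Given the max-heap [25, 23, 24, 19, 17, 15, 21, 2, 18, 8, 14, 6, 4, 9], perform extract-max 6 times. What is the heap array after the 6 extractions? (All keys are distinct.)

[17, 14, 15, 4, 8, 6, 9, 2]

extract-max #1 returns 25:
  remove root 25; move last element 9 to root → [9, 23, 24, 19, 17, 15, 21, 2, 18, 8, 14, 6, 4]
  9 vs larger child 24 at index 2, swap → [24, 23, 9, 19, 17, 15, 21, 2, 18, 8, 14, 6, 4]
  9 vs larger child 21 at index 6, swap → [24, 23, 21, 19, 17, 15, 9, 2, 18, 8, 14, 6, 4]
extract-max #2 returns 24:
  remove root 24; move last element 4 to root → [4, 23, 21, 19, 17, 15, 9, 2, 18, 8, 14, 6]
  4 vs larger child 23 at index 1, swap → [23, 4, 21, 19, 17, 15, 9, 2, 18, 8, 14, 6]
  4 vs larger child 19 at index 3, swap → [23, 19, 21, 4, 17, 15, 9, 2, 18, 8, 14, 6]
  4 vs larger child 18 at index 8, swap → [23, 19, 21, 18, 17, 15, 9, 2, 4, 8, 14, 6]
extract-max #3 returns 23:
  remove root 23; move last element 6 to root → [6, 19, 21, 18, 17, 15, 9, 2, 4, 8, 14]
  6 vs larger child 21 at index 2, swap → [21, 19, 6, 18, 17, 15, 9, 2, 4, 8, 14]
  6 vs larger child 15 at index 5, swap → [21, 19, 15, 18, 17, 6, 9, 2, 4, 8, 14]
extract-max #4 returns 21:
  remove root 21; move last element 14 to root → [14, 19, 15, 18, 17, 6, 9, 2, 4, 8]
  14 vs larger child 19 at index 1, swap → [19, 14, 15, 18, 17, 6, 9, 2, 4, 8]
  14 vs larger child 18 at index 3, swap → [19, 18, 15, 14, 17, 6, 9, 2, 4, 8]
extract-max #5 returns 19:
  remove root 19; move last element 8 to root → [8, 18, 15, 14, 17, 6, 9, 2, 4]
  8 vs larger child 18 at index 1, swap → [18, 8, 15, 14, 17, 6, 9, 2, 4]
  8 vs larger child 17 at index 4, swap → [18, 17, 15, 14, 8, 6, 9, 2, 4]
extract-max #6 returns 18:
  remove root 18; move last element 4 to root → [4, 17, 15, 14, 8, 6, 9, 2]
  4 vs larger child 17 at index 1, swap → [17, 4, 15, 14, 8, 6, 9, 2]
  4 vs larger child 14 at index 3, swap → [17, 14, 15, 4, 8, 6, 9, 2]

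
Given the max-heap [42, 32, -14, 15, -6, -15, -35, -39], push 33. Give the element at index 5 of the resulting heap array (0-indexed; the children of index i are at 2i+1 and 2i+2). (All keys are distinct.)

-15

append 33 at index 8 → [42, 32, -14, 15, -6, -15, -35, -39, 33]
33 > parent 15 at index 3, swap → [42, 32, -14, 33, -6, -15, -35, -39, 15]
33 > parent 32 at index 1, swap → [42, 33, -14, 32, -6, -15, -35, -39, 15]
resulting array: [42, 33, -14, 32, -6, -15, -35, -39, 15]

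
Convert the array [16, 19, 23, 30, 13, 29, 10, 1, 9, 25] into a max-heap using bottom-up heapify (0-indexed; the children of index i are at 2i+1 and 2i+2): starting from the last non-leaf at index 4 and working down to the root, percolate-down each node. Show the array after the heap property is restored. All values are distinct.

[30, 25, 29, 19, 16, 23, 10, 1, 9, 13]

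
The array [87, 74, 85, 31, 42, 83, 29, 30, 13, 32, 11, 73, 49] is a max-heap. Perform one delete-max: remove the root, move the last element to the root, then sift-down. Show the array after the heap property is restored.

[85, 74, 83, 31, 42, 73, 29, 30, 13, 32, 11, 49]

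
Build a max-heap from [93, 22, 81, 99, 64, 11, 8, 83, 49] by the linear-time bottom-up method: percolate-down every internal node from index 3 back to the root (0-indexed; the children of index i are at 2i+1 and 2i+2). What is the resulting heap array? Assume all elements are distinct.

sift down from index 3: already satisfies heap property
sift down from index 2: already satisfies heap property
sift down from index 1:
  22 vs larger child 99 at index 3, swap → [93, 99, 81, 22, 64, 11, 8, 83, 49]
  22 vs larger child 83 at index 7, swap → [93, 99, 81, 83, 64, 11, 8, 22, 49]
sift down from index 0:
  93 vs larger child 99 at index 1, swap → [99, 93, 81, 83, 64, 11, 8, 22, 49]

[99, 93, 81, 83, 64, 11, 8, 22, 49]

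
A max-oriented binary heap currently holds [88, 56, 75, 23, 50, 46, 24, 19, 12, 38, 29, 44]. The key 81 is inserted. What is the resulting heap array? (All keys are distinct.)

append 81 at index 12 → [88, 56, 75, 23, 50, 46, 24, 19, 12, 38, 29, 44, 81]
81 > parent 46 at index 5, swap → [88, 56, 75, 23, 50, 81, 24, 19, 12, 38, 29, 44, 46]
81 > parent 75 at index 2, swap → [88, 56, 81, 23, 50, 75, 24, 19, 12, 38, 29, 44, 46]

[88, 56, 81, 23, 50, 75, 24, 19, 12, 38, 29, 44, 46]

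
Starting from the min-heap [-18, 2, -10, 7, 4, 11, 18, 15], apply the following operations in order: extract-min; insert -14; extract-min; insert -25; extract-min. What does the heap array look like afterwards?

[-10, 2, 11, 7, 4, 15, 18]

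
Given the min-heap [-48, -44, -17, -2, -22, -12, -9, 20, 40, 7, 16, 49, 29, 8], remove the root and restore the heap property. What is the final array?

[-44, -22, -17, -2, 7, -12, -9, 20, 40, 8, 16, 49, 29]

remove root -48; move last element 8 to root → [8, -44, -17, -2, -22, -12, -9, 20, 40, 7, 16, 49, 29]
8 vs smaller child -44 at index 1, swap → [-44, 8, -17, -2, -22, -12, -9, 20, 40, 7, 16, 49, 29]
8 vs smaller child -22 at index 4, swap → [-44, -22, -17, -2, 8, -12, -9, 20, 40, 7, 16, 49, 29]
8 vs smaller child 7 at index 9, swap → [-44, -22, -17, -2, 7, -12, -9, 20, 40, 8, 16, 49, 29]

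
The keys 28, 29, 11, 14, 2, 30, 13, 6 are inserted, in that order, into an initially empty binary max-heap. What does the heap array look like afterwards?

[30, 28, 29, 14, 2, 11, 13, 6]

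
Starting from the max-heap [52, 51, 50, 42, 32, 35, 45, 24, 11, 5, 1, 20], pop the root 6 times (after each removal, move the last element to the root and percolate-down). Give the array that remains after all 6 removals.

extract-max #1 returns 52:
  remove root 52; move last element 20 to root → [20, 51, 50, 42, 32, 35, 45, 24, 11, 5, 1]
  20 vs larger child 51 at index 1, swap → [51, 20, 50, 42, 32, 35, 45, 24, 11, 5, 1]
  20 vs larger child 42 at index 3, swap → [51, 42, 50, 20, 32, 35, 45, 24, 11, 5, 1]
  20 vs larger child 24 at index 7, swap → [51, 42, 50, 24, 32, 35, 45, 20, 11, 5, 1]
extract-max #2 returns 51:
  remove root 51; move last element 1 to root → [1, 42, 50, 24, 32, 35, 45, 20, 11, 5]
  1 vs larger child 50 at index 2, swap → [50, 42, 1, 24, 32, 35, 45, 20, 11, 5]
  1 vs larger child 45 at index 6, swap → [50, 42, 45, 24, 32, 35, 1, 20, 11, 5]
extract-max #3 returns 50:
  remove root 50; move last element 5 to root → [5, 42, 45, 24, 32, 35, 1, 20, 11]
  5 vs larger child 45 at index 2, swap → [45, 42, 5, 24, 32, 35, 1, 20, 11]
  5 vs larger child 35 at index 5, swap → [45, 42, 35, 24, 32, 5, 1, 20, 11]
extract-max #4 returns 45:
  remove root 45; move last element 11 to root → [11, 42, 35, 24, 32, 5, 1, 20]
  11 vs larger child 42 at index 1, swap → [42, 11, 35, 24, 32, 5, 1, 20]
  11 vs larger child 32 at index 4, swap → [42, 32, 35, 24, 11, 5, 1, 20]
extract-max #5 returns 42:
  remove root 42; move last element 20 to root → [20, 32, 35, 24, 11, 5, 1]
  20 vs larger child 35 at index 2, swap → [35, 32, 20, 24, 11, 5, 1]
extract-max #6 returns 35:
  remove root 35; move last element 1 to root → [1, 32, 20, 24, 11, 5]
  1 vs larger child 32 at index 1, swap → [32, 1, 20, 24, 11, 5]
  1 vs larger child 24 at index 3, swap → [32, 24, 20, 1, 11, 5]

[32, 24, 20, 1, 11, 5]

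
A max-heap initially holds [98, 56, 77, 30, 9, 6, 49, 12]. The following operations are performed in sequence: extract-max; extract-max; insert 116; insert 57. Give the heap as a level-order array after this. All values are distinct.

extract-max → returns 98:
  remove root 98; move last element 12 to root → [12, 56, 77, 30, 9, 6, 49]
  12 vs larger child 77 at index 2, swap → [77, 56, 12, 30, 9, 6, 49]
  12 vs larger child 49 at index 6, swap → [77, 56, 49, 30, 9, 6, 12]
extract-max → returns 77:
  remove root 77; move last element 12 to root → [12, 56, 49, 30, 9, 6]
  12 vs larger child 56 at index 1, swap → [56, 12, 49, 30, 9, 6]
  12 vs larger child 30 at index 3, swap → [56, 30, 49, 12, 9, 6]
insert 116:
  append 116 at index 6 → [56, 30, 49, 12, 9, 6, 116]
  116 > parent 49 at index 2, swap → [56, 30, 116, 12, 9, 6, 49]
  116 > parent 56 at index 0, swap → [116, 30, 56, 12, 9, 6, 49]
insert 57:
  append 57 at index 7 → [116, 30, 56, 12, 9, 6, 49, 57]
  57 > parent 12 at index 3, swap → [116, 30, 56, 57, 9, 6, 49, 12]
  57 > parent 30 at index 1, swap → [116, 57, 56, 30, 9, 6, 49, 12]

[116, 57, 56, 30, 9, 6, 49, 12]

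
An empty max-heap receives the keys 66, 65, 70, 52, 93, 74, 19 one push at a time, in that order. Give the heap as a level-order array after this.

Insert 66:
  append 66 at index 0 → [66] (no swap needed)
Insert 65:
  append 65 at index 1 → [66, 65] (no swap needed)
Insert 70:
  append 70 at index 2 → [66, 65, 70]
  70 > parent 66 at index 0, swap → [70, 65, 66]
Insert 52:
  append 52 at index 3 → [70, 65, 66, 52] (no swap needed)
Insert 93:
  append 93 at index 4 → [70, 65, 66, 52, 93]
  93 > parent 65 at index 1, swap → [70, 93, 66, 52, 65]
  93 > parent 70 at index 0, swap → [93, 70, 66, 52, 65]
Insert 74:
  append 74 at index 5 → [93, 70, 66, 52, 65, 74]
  74 > parent 66 at index 2, swap → [93, 70, 74, 52, 65, 66]
Insert 19:
  append 19 at index 6 → [93, 70, 74, 52, 65, 66, 19] (no swap needed)

[93, 70, 74, 52, 65, 66, 19]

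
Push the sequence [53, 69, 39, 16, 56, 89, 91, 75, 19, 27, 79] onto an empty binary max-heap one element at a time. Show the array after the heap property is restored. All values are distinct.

[91, 79, 89, 56, 75, 39, 69, 16, 19, 27, 53]

Insert 53:
  append 53 at index 0 → [53] (no swap needed)
Insert 69:
  append 69 at index 1 → [53, 69]
  69 > parent 53 at index 0, swap → [69, 53]
Insert 39:
  append 39 at index 2 → [69, 53, 39] (no swap needed)
Insert 16:
  append 16 at index 3 → [69, 53, 39, 16] (no swap needed)
Insert 56:
  append 56 at index 4 → [69, 53, 39, 16, 56]
  56 > parent 53 at index 1, swap → [69, 56, 39, 16, 53]
Insert 89:
  append 89 at index 5 → [69, 56, 39, 16, 53, 89]
  89 > parent 39 at index 2, swap → [69, 56, 89, 16, 53, 39]
  89 > parent 69 at index 0, swap → [89, 56, 69, 16, 53, 39]
Insert 91:
  append 91 at index 6 → [89, 56, 69, 16, 53, 39, 91]
  91 > parent 69 at index 2, swap → [89, 56, 91, 16, 53, 39, 69]
  91 > parent 89 at index 0, swap → [91, 56, 89, 16, 53, 39, 69]
Insert 75:
  append 75 at index 7 → [91, 56, 89, 16, 53, 39, 69, 75]
  75 > parent 16 at index 3, swap → [91, 56, 89, 75, 53, 39, 69, 16]
  75 > parent 56 at index 1, swap → [91, 75, 89, 56, 53, 39, 69, 16]
Insert 19:
  append 19 at index 8 → [91, 75, 89, 56, 53, 39, 69, 16, 19] (no swap needed)
Insert 27:
  append 27 at index 9 → [91, 75, 89, 56, 53, 39, 69, 16, 19, 27] (no swap needed)
Insert 79:
  append 79 at index 10 → [91, 75, 89, 56, 53, 39, 69, 16, 19, 27, 79]
  79 > parent 53 at index 4, swap → [91, 75, 89, 56, 79, 39, 69, 16, 19, 27, 53]
  79 > parent 75 at index 1, swap → [91, 79, 89, 56, 75, 39, 69, 16, 19, 27, 53]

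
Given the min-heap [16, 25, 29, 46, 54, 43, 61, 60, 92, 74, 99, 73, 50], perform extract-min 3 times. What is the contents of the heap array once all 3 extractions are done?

extract-min #1 returns 16:
  remove root 16; move last element 50 to root → [50, 25, 29, 46, 54, 43, 61, 60, 92, 74, 99, 73]
  50 vs smaller child 25 at index 1, swap → [25, 50, 29, 46, 54, 43, 61, 60, 92, 74, 99, 73]
  50 vs smaller child 46 at index 3, swap → [25, 46, 29, 50, 54, 43, 61, 60, 92, 74, 99, 73]
extract-min #2 returns 25:
  remove root 25; move last element 73 to root → [73, 46, 29, 50, 54, 43, 61, 60, 92, 74, 99]
  73 vs smaller child 29 at index 2, swap → [29, 46, 73, 50, 54, 43, 61, 60, 92, 74, 99]
  73 vs smaller child 43 at index 5, swap → [29, 46, 43, 50, 54, 73, 61, 60, 92, 74, 99]
extract-min #3 returns 29:
  remove root 29; move last element 99 to root → [99, 46, 43, 50, 54, 73, 61, 60, 92, 74]
  99 vs smaller child 43 at index 2, swap → [43, 46, 99, 50, 54, 73, 61, 60, 92, 74]
  99 vs smaller child 61 at index 6, swap → [43, 46, 61, 50, 54, 73, 99, 60, 92, 74]

[43, 46, 61, 50, 54, 73, 99, 60, 92, 74]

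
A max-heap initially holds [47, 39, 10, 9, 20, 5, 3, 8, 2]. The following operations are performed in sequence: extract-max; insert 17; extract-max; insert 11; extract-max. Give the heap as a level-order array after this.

extract-max → returns 47:
  remove root 47; move last element 2 to root → [2, 39, 10, 9, 20, 5, 3, 8]
  2 vs larger child 39 at index 1, swap → [39, 2, 10, 9, 20, 5, 3, 8]
  2 vs larger child 20 at index 4, swap → [39, 20, 10, 9, 2, 5, 3, 8]
insert 17:
  append 17 at index 8 → [39, 20, 10, 9, 2, 5, 3, 8, 17]
  17 > parent 9 at index 3, swap → [39, 20, 10, 17, 2, 5, 3, 8, 9]
extract-max → returns 39:
  remove root 39; move last element 9 to root → [9, 20, 10, 17, 2, 5, 3, 8]
  9 vs larger child 20 at index 1, swap → [20, 9, 10, 17, 2, 5, 3, 8]
  9 vs larger child 17 at index 3, swap → [20, 17, 10, 9, 2, 5, 3, 8]
insert 11:
  append 11 at index 8 → [20, 17, 10, 9, 2, 5, 3, 8, 11]
  11 > parent 9 at index 3, swap → [20, 17, 10, 11, 2, 5, 3, 8, 9]
extract-max → returns 20:
  remove root 20; move last element 9 to root → [9, 17, 10, 11, 2, 5, 3, 8]
  9 vs larger child 17 at index 1, swap → [17, 9, 10, 11, 2, 5, 3, 8]
  9 vs larger child 11 at index 3, swap → [17, 11, 10, 9, 2, 5, 3, 8]

[17, 11, 10, 9, 2, 5, 3, 8]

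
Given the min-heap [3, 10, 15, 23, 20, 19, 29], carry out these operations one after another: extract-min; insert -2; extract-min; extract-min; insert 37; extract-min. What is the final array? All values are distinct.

[19, 20, 37, 23, 29]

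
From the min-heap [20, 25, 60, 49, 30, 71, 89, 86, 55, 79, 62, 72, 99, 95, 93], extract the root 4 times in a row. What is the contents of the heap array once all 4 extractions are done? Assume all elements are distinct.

[55, 62, 60, 86, 72, 71, 89, 99, 95, 79, 93]

extract-min #1 returns 20:
  remove root 20; move last element 93 to root → [93, 25, 60, 49, 30, 71, 89, 86, 55, 79, 62, 72, 99, 95]
  93 vs smaller child 25 at index 1, swap → [25, 93, 60, 49, 30, 71, 89, 86, 55, 79, 62, 72, 99, 95]
  93 vs smaller child 30 at index 4, swap → [25, 30, 60, 49, 93, 71, 89, 86, 55, 79, 62, 72, 99, 95]
  93 vs smaller child 62 at index 10, swap → [25, 30, 60, 49, 62, 71, 89, 86, 55, 79, 93, 72, 99, 95]
extract-min #2 returns 25:
  remove root 25; move last element 95 to root → [95, 30, 60, 49, 62, 71, 89, 86, 55, 79, 93, 72, 99]
  95 vs smaller child 30 at index 1, swap → [30, 95, 60, 49, 62, 71, 89, 86, 55, 79, 93, 72, 99]
  95 vs smaller child 49 at index 3, swap → [30, 49, 60, 95, 62, 71, 89, 86, 55, 79, 93, 72, 99]
  95 vs smaller child 55 at index 8, swap → [30, 49, 60, 55, 62, 71, 89, 86, 95, 79, 93, 72, 99]
extract-min #3 returns 30:
  remove root 30; move last element 99 to root → [99, 49, 60, 55, 62, 71, 89, 86, 95, 79, 93, 72]
  99 vs smaller child 49 at index 1, swap → [49, 99, 60, 55, 62, 71, 89, 86, 95, 79, 93, 72]
  99 vs smaller child 55 at index 3, swap → [49, 55, 60, 99, 62, 71, 89, 86, 95, 79, 93, 72]
  99 vs smaller child 86 at index 7, swap → [49, 55, 60, 86, 62, 71, 89, 99, 95, 79, 93, 72]
extract-min #4 returns 49:
  remove root 49; move last element 72 to root → [72, 55, 60, 86, 62, 71, 89, 99, 95, 79, 93]
  72 vs smaller child 55 at index 1, swap → [55, 72, 60, 86, 62, 71, 89, 99, 95, 79, 93]
  72 vs smaller child 62 at index 4, swap → [55, 62, 60, 86, 72, 71, 89, 99, 95, 79, 93]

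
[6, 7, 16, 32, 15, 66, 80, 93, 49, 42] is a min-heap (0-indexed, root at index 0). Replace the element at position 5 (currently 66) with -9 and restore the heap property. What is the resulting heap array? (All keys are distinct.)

set index 5 from 66 to -9 → [6, 7, 16, 32, 15, -9, 80, 93, 49, 42]
-9 < parent 16 at index 2, swap → [6, 7, -9, 32, 15, 16, 80, 93, 49, 42]
-9 < parent 6 at index 0, swap → [-9, 7, 6, 32, 15, 16, 80, 93, 49, 42]

[-9, 7, 6, 32, 15, 16, 80, 93, 49, 42]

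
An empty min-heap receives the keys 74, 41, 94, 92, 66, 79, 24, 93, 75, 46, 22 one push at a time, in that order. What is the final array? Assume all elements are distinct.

Insert 74:
  append 74 at index 0 → [74] (no swap needed)
Insert 41:
  append 41 at index 1 → [74, 41]
  41 < parent 74 at index 0, swap → [41, 74]
Insert 94:
  append 94 at index 2 → [41, 74, 94] (no swap needed)
Insert 92:
  append 92 at index 3 → [41, 74, 94, 92] (no swap needed)
Insert 66:
  append 66 at index 4 → [41, 74, 94, 92, 66]
  66 < parent 74 at index 1, swap → [41, 66, 94, 92, 74]
Insert 79:
  append 79 at index 5 → [41, 66, 94, 92, 74, 79]
  79 < parent 94 at index 2, swap → [41, 66, 79, 92, 74, 94]
Insert 24:
  append 24 at index 6 → [41, 66, 79, 92, 74, 94, 24]
  24 < parent 79 at index 2, swap → [41, 66, 24, 92, 74, 94, 79]
  24 < parent 41 at index 0, swap → [24, 66, 41, 92, 74, 94, 79]
Insert 93:
  append 93 at index 7 → [24, 66, 41, 92, 74, 94, 79, 93] (no swap needed)
Insert 75:
  append 75 at index 8 → [24, 66, 41, 92, 74, 94, 79, 93, 75]
  75 < parent 92 at index 3, swap → [24, 66, 41, 75, 74, 94, 79, 93, 92]
Insert 46:
  append 46 at index 9 → [24, 66, 41, 75, 74, 94, 79, 93, 92, 46]
  46 < parent 74 at index 4, swap → [24, 66, 41, 75, 46, 94, 79, 93, 92, 74]
  46 < parent 66 at index 1, swap → [24, 46, 41, 75, 66, 94, 79, 93, 92, 74]
Insert 22:
  append 22 at index 10 → [24, 46, 41, 75, 66, 94, 79, 93, 92, 74, 22]
  22 < parent 66 at index 4, swap → [24, 46, 41, 75, 22, 94, 79, 93, 92, 74, 66]
  22 < parent 46 at index 1, swap → [24, 22, 41, 75, 46, 94, 79, 93, 92, 74, 66]
  22 < parent 24 at index 0, swap → [22, 24, 41, 75, 46, 94, 79, 93, 92, 74, 66]

[22, 24, 41, 75, 46, 94, 79, 93, 92, 74, 66]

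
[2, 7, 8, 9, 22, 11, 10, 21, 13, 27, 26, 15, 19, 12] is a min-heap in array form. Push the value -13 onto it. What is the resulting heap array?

[-13, 7, 2, 9, 22, 11, 8, 21, 13, 27, 26, 15, 19, 12, 10]

append -13 at index 14 → [2, 7, 8, 9, 22, 11, 10, 21, 13, 27, 26, 15, 19, 12, -13]
-13 < parent 10 at index 6, swap → [2, 7, 8, 9, 22, 11, -13, 21, 13, 27, 26, 15, 19, 12, 10]
-13 < parent 8 at index 2, swap → [2, 7, -13, 9, 22, 11, 8, 21, 13, 27, 26, 15, 19, 12, 10]
-13 < parent 2 at index 0, swap → [-13, 7, 2, 9, 22, 11, 8, 21, 13, 27, 26, 15, 19, 12, 10]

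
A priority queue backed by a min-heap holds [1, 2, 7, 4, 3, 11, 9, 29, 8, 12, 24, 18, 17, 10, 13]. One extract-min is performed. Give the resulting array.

remove root 1; move last element 13 to root → [13, 2, 7, 4, 3, 11, 9, 29, 8, 12, 24, 18, 17, 10]
13 vs smaller child 2 at index 1, swap → [2, 13, 7, 4, 3, 11, 9, 29, 8, 12, 24, 18, 17, 10]
13 vs smaller child 3 at index 4, swap → [2, 3, 7, 4, 13, 11, 9, 29, 8, 12, 24, 18, 17, 10]
13 vs smaller child 12 at index 9, swap → [2, 3, 7, 4, 12, 11, 9, 29, 8, 13, 24, 18, 17, 10]

[2, 3, 7, 4, 12, 11, 9, 29, 8, 13, 24, 18, 17, 10]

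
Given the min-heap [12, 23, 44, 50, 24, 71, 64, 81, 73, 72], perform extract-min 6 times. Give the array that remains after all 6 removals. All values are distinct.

extract-min #1 returns 12:
  remove root 12; move last element 72 to root → [72, 23, 44, 50, 24, 71, 64, 81, 73]
  72 vs smaller child 23 at index 1, swap → [23, 72, 44, 50, 24, 71, 64, 81, 73]
  72 vs smaller child 24 at index 4, swap → [23, 24, 44, 50, 72, 71, 64, 81, 73]
extract-min #2 returns 23:
  remove root 23; move last element 73 to root → [73, 24, 44, 50, 72, 71, 64, 81]
  73 vs smaller child 24 at index 1, swap → [24, 73, 44, 50, 72, 71, 64, 81]
  73 vs smaller child 50 at index 3, swap → [24, 50, 44, 73, 72, 71, 64, 81]
extract-min #3 returns 24:
  remove root 24; move last element 81 to root → [81, 50, 44, 73, 72, 71, 64]
  81 vs smaller child 44 at index 2, swap → [44, 50, 81, 73, 72, 71, 64]
  81 vs smaller child 64 at index 6, swap → [44, 50, 64, 73, 72, 71, 81]
extract-min #4 returns 44:
  remove root 44; move last element 81 to root → [81, 50, 64, 73, 72, 71]
  81 vs smaller child 50 at index 1, swap → [50, 81, 64, 73, 72, 71]
  81 vs smaller child 72 at index 4, swap → [50, 72, 64, 73, 81, 71]
extract-min #5 returns 50:
  remove root 50; move last element 71 to root → [71, 72, 64, 73, 81]
  71 vs smaller child 64 at index 2, swap → [64, 72, 71, 73, 81]
extract-min #6 returns 64:
  remove root 64; move last element 81 to root → [81, 72, 71, 73]
  81 vs smaller child 71 at index 2, swap → [71, 72, 81, 73]

[71, 72, 81, 73]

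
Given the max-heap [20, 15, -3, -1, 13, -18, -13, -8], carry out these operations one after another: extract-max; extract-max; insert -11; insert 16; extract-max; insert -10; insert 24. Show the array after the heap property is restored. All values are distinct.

[24, 13, -3, -1, -8, -18, -11, -13, -10]

extract-max → returns 20:
  remove root 20; move last element -8 to root → [-8, 15, -3, -1, 13, -18, -13]
  -8 vs larger child 15 at index 1, swap → [15, -8, -3, -1, 13, -18, -13]
  -8 vs larger child 13 at index 4, swap → [15, 13, -3, -1, -8, -18, -13]
extract-max → returns 15:
  remove root 15; move last element -13 to root → [-13, 13, -3, -1, -8, -18]
  -13 vs larger child 13 at index 1, swap → [13, -13, -3, -1, -8, -18]
  -13 vs larger child -1 at index 3, swap → [13, -1, -3, -13, -8, -18]
insert -11:
  append -11 at index 6 → [13, -1, -3, -13, -8, -18, -11] (no swap needed)
insert 16:
  append 16 at index 7 → [13, -1, -3, -13, -8, -18, -11, 16]
  16 > parent -13 at index 3, swap → [13, -1, -3, 16, -8, -18, -11, -13]
  16 > parent -1 at index 1, swap → [13, 16, -3, -1, -8, -18, -11, -13]
  16 > parent 13 at index 0, swap → [16, 13, -3, -1, -8, -18, -11, -13]
extract-max → returns 16:
  remove root 16; move last element -13 to root → [-13, 13, -3, -1, -8, -18, -11]
  -13 vs larger child 13 at index 1, swap → [13, -13, -3, -1, -8, -18, -11]
  -13 vs larger child -1 at index 3, swap → [13, -1, -3, -13, -8, -18, -11]
insert -10:
  append -10 at index 7 → [13, -1, -3, -13, -8, -18, -11, -10]
  -10 > parent -13 at index 3, swap → [13, -1, -3, -10, -8, -18, -11, -13]
insert 24:
  append 24 at index 8 → [13, -1, -3, -10, -8, -18, -11, -13, 24]
  24 > parent -10 at index 3, swap → [13, -1, -3, 24, -8, -18, -11, -13, -10]
  24 > parent -1 at index 1, swap → [13, 24, -3, -1, -8, -18, -11, -13, -10]
  24 > parent 13 at index 0, swap → [24, 13, -3, -1, -8, -18, -11, -13, -10]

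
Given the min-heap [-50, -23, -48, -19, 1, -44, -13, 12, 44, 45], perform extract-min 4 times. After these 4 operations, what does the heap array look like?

extract-min #1 returns -50:
  remove root -50; move last element 45 to root → [45, -23, -48, -19, 1, -44, -13, 12, 44]
  45 vs smaller child -48 at index 2, swap → [-48, -23, 45, -19, 1, -44, -13, 12, 44]
  45 vs smaller child -44 at index 5, swap → [-48, -23, -44, -19, 1, 45, -13, 12, 44]
extract-min #2 returns -48:
  remove root -48; move last element 44 to root → [44, -23, -44, -19, 1, 45, -13, 12]
  44 vs smaller child -44 at index 2, swap → [-44, -23, 44, -19, 1, 45, -13, 12]
  44 vs smaller child -13 at index 6, swap → [-44, -23, -13, -19, 1, 45, 44, 12]
extract-min #3 returns -44:
  remove root -44; move last element 12 to root → [12, -23, -13, -19, 1, 45, 44]
  12 vs smaller child -23 at index 1, swap → [-23, 12, -13, -19, 1, 45, 44]
  12 vs smaller child -19 at index 3, swap → [-23, -19, -13, 12, 1, 45, 44]
extract-min #4 returns -23:
  remove root -23; move last element 44 to root → [44, -19, -13, 12, 1, 45]
  44 vs smaller child -19 at index 1, swap → [-19, 44, -13, 12, 1, 45]
  44 vs smaller child 1 at index 4, swap → [-19, 1, -13, 12, 44, 45]

[-19, 1, -13, 12, 44, 45]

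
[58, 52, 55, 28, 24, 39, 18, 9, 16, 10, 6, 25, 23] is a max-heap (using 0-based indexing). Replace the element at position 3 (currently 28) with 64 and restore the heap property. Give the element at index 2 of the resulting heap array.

55

set index 3 from 28 to 64 → [58, 52, 55, 64, 24, 39, 18, 9, 16, 10, 6, 25, 23]
64 > parent 52 at index 1, swap → [58, 64, 55, 52, 24, 39, 18, 9, 16, 10, 6, 25, 23]
64 > parent 58 at index 0, swap → [64, 58, 55, 52, 24, 39, 18, 9, 16, 10, 6, 25, 23]
resulting array: [64, 58, 55, 52, 24, 39, 18, 9, 16, 10, 6, 25, 23]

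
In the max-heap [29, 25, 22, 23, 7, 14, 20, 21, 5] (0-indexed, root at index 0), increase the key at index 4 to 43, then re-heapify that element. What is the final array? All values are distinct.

set index 4 from 7 to 43 → [29, 25, 22, 23, 43, 14, 20, 21, 5]
43 > parent 25 at index 1, swap → [29, 43, 22, 23, 25, 14, 20, 21, 5]
43 > parent 29 at index 0, swap → [43, 29, 22, 23, 25, 14, 20, 21, 5]

[43, 29, 22, 23, 25, 14, 20, 21, 5]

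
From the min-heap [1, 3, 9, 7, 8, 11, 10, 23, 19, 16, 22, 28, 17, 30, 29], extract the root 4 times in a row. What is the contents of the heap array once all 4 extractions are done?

[9, 16, 10, 19, 17, 11, 28, 23, 29, 30, 22]

extract-min #1 returns 1:
  remove root 1; move last element 29 to root → [29, 3, 9, 7, 8, 11, 10, 23, 19, 16, 22, 28, 17, 30]
  29 vs smaller child 3 at index 1, swap → [3, 29, 9, 7, 8, 11, 10, 23, 19, 16, 22, 28, 17, 30]
  29 vs smaller child 7 at index 3, swap → [3, 7, 9, 29, 8, 11, 10, 23, 19, 16, 22, 28, 17, 30]
  29 vs smaller child 19 at index 8, swap → [3, 7, 9, 19, 8, 11, 10, 23, 29, 16, 22, 28, 17, 30]
extract-min #2 returns 3:
  remove root 3; move last element 30 to root → [30, 7, 9, 19, 8, 11, 10, 23, 29, 16, 22, 28, 17]
  30 vs smaller child 7 at index 1, swap → [7, 30, 9, 19, 8, 11, 10, 23, 29, 16, 22, 28, 17]
  30 vs smaller child 8 at index 4, swap → [7, 8, 9, 19, 30, 11, 10, 23, 29, 16, 22, 28, 17]
  30 vs smaller child 16 at index 9, swap → [7, 8, 9, 19, 16, 11, 10, 23, 29, 30, 22, 28, 17]
extract-min #3 returns 7:
  remove root 7; move last element 17 to root → [17, 8, 9, 19, 16, 11, 10, 23, 29, 30, 22, 28]
  17 vs smaller child 8 at index 1, swap → [8, 17, 9, 19, 16, 11, 10, 23, 29, 30, 22, 28]
  17 vs smaller child 16 at index 4, swap → [8, 16, 9, 19, 17, 11, 10, 23, 29, 30, 22, 28]
extract-min #4 returns 8:
  remove root 8; move last element 28 to root → [28, 16, 9, 19, 17, 11, 10, 23, 29, 30, 22]
  28 vs smaller child 9 at index 2, swap → [9, 16, 28, 19, 17, 11, 10, 23, 29, 30, 22]
  28 vs smaller child 10 at index 6, swap → [9, 16, 10, 19, 17, 11, 28, 23, 29, 30, 22]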